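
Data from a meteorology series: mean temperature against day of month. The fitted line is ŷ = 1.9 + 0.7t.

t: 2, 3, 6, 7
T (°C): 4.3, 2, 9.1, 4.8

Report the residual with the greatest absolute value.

t=2: ŷ = 1.9 + 0.7·2 = 3.3; r = 4.3 − 3.3 = 1
t=3: ŷ = 1.9 + 0.7·3 = 4; r = 2 − 4 = -2
t=6: ŷ = 1.9 + 0.7·6 = 6.1; r = 9.1 − 6.1 = 3
t=7: ŷ = 1.9 + 0.7·7 = 6.8; r = 4.8 − 6.8 = -2
Largest |r| is 3 at t = 6, residual 3.

r = 3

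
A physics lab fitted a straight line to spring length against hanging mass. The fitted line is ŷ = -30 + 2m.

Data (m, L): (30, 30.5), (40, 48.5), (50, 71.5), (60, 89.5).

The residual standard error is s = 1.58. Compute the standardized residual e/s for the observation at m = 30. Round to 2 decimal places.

ŷ = -30 + 2·30 = 30
e = 30.5 − 30 = 0.5
e/s = 0.5 / 1.58 = 0.32

0.32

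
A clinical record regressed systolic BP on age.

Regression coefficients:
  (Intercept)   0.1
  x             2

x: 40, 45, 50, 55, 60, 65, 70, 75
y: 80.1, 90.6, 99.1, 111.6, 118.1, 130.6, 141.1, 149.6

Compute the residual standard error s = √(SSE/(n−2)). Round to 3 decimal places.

s = 1.225

x=40: ŷ = 0.1 + 2·40 = 80.1; e = 80.1 − 80.1 = 0
x=45: ŷ = 0.1 + 2·45 = 90.1; e = 90.6 − 90.1 = 0.5
x=50: ŷ = 0.1 + 2·50 = 100.1; e = 99.1 − 100.1 = -1
x=55: ŷ = 0.1 + 2·55 = 110.1; e = 111.6 − 110.1 = 1.5
x=60: ŷ = 0.1 + 2·60 = 120.1; e = 118.1 − 120.1 = -2
x=65: ŷ = 0.1 + 2·65 = 130.1; e = 130.6 − 130.1 = 0.5
x=70: ŷ = 0.1 + 2·70 = 140.1; e = 141.1 − 140.1 = 1
x=75: ŷ = 0.1 + 2·75 = 150.1; e = 149.6 − 150.1 = -0.5
SSE = 0 + 0.25 + 1 + 2.25 + 4 + 0.25 + 1 + 0.25 = 9
s = √(9/6) = √1.5 ≈ 1.225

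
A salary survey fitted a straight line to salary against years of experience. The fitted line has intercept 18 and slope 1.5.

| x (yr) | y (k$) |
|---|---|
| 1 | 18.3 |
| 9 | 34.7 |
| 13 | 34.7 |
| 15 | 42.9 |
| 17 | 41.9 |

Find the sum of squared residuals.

x=1: ŷ = 18 + 1.5·1 = 19.5; r = 18.3 − 19.5 = -1.2
x=9: ŷ = 18 + 1.5·9 = 31.5; r = 34.7 − 31.5 = 3.2
x=13: ŷ = 18 + 1.5·13 = 37.5; r = 34.7 − 37.5 = -2.8
x=15: ŷ = 18 + 1.5·15 = 40.5; r = 42.9 − 40.5 = 2.4
x=17: ŷ = 18 + 1.5·17 = 43.5; r = 41.9 − 43.5 = -1.6
SSE = 1.44 + 10.24 + 7.84 + 5.76 + 2.56 = 27.84

SSE = 27.84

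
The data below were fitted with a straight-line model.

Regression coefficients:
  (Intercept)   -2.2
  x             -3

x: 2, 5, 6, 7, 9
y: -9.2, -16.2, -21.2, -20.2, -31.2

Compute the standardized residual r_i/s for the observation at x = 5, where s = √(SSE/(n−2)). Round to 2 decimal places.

0.43

x=2: ŷ = -2.2 − 3·2 = -8.2; r = -9.2 − (-8.2) = -1
x=5: ŷ = -2.2 − 3·5 = -17.2; r = -16.2 − (-17.2) = 1
x=6: ŷ = -2.2 − 3·6 = -20.2; r = -21.2 − (-20.2) = -1
x=7: ŷ = -2.2 − 3·7 = -23.2; r = -20.2 − (-23.2) = 3
x=9: ŷ = -2.2 − 3·9 = -29.2; r = -31.2 − (-29.2) = -2
SSE = 1 + 1 + 1 + 9 + 4 = 16
s = √(16/3) = 2.3094
r/s = 1 / 2.3094 = 0.43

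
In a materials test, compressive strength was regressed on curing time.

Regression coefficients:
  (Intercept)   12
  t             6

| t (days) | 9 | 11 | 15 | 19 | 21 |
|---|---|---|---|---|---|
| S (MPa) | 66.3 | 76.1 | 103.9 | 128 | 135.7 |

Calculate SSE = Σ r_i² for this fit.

t=9: ŷ = 12 + 6·9 = 66; r = 66.3 − 66 = 0.3
t=11: ŷ = 12 + 6·11 = 78; r = 76.1 − 78 = -1.9
t=15: ŷ = 12 + 6·15 = 102; r = 103.9 − 102 = 1.9
t=19: ŷ = 12 + 6·19 = 126; r = 128 − 126 = 2
t=21: ŷ = 12 + 6·21 = 138; r = 135.7 − 138 = -2.3
SSE = 0.09 + 3.61 + 3.61 + 4 + 5.29 = 16.6

SSE = 16.6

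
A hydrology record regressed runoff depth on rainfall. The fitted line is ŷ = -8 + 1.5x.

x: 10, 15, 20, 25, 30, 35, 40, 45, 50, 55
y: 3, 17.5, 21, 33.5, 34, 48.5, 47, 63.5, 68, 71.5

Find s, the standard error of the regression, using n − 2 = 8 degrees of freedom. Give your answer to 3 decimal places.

s = 3.841

x=10: ŷ = -8 + 1.5·10 = 7; r = 3 − 7 = -4
x=15: ŷ = -8 + 1.5·15 = 14.5; r = 17.5 − 14.5 = 3
x=20: ŷ = -8 + 1.5·20 = 22; r = 21 − 22 = -1
x=25: ŷ = -8 + 1.5·25 = 29.5; r = 33.5 − 29.5 = 4
x=30: ŷ = -8 + 1.5·30 = 37; r = 34 − 37 = -3
x=35: ŷ = -8 + 1.5·35 = 44.5; r = 48.5 − 44.5 = 4
x=40: ŷ = -8 + 1.5·40 = 52; r = 47 − 52 = -5
x=45: ŷ = -8 + 1.5·45 = 59.5; r = 63.5 − 59.5 = 4
x=50: ŷ = -8 + 1.5·50 = 67; r = 68 − 67 = 1
x=55: ŷ = -8 + 1.5·55 = 74.5; r = 71.5 − 74.5 = -3
SSE = 16 + 9 + 1 + 16 + 9 + 16 + 25 + 16 + 1 + 9 = 118
s = √(118/8) = √14.75 ≈ 3.841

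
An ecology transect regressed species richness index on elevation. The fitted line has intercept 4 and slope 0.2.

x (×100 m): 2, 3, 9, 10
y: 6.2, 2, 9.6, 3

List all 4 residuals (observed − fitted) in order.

1.8, -2.6, 3.8, -3

x=2: ŷ = 4 + 0.2·2 = 4.4; r = 6.2 − 4.4 = 1.8
x=3: ŷ = 4 + 0.2·3 = 4.6; r = 2 − 4.6 = -2.6
x=9: ŷ = 4 + 0.2·9 = 5.8; r = 9.6 − 5.8 = 3.8
x=10: ŷ = 4 + 0.2·10 = 6; r = 3 − 6 = -3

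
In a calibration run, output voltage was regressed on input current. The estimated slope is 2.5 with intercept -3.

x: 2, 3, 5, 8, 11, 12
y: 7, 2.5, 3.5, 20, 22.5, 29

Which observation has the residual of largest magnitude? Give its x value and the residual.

x=2: ŷ = -3 + 2.5·2 = 2; e = 7 − 2 = 5
x=3: ŷ = -3 + 2.5·3 = 4.5; e = 2.5 − 4.5 = -2
x=5: ŷ = -3 + 2.5·5 = 9.5; e = 3.5 − 9.5 = -6
x=8: ŷ = -3 + 2.5·8 = 17; e = 20 − 17 = 3
x=11: ŷ = -3 + 2.5·11 = 24.5; e = 22.5 − 24.5 = -2
x=12: ŷ = -3 + 2.5·12 = 27; e = 29 − 27 = 2
Largest |e| is 6 at x = 5, residual -6.

x = 5, e = -6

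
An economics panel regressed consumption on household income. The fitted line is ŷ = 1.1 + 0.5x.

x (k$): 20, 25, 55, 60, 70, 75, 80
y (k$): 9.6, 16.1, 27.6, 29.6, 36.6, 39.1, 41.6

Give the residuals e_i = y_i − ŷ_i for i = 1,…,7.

x=20: ŷ = 1.1 + 0.5·20 = 11.1; e = 9.6 − 11.1 = -1.5
x=25: ŷ = 1.1 + 0.5·25 = 13.6; e = 16.1 − 13.6 = 2.5
x=55: ŷ = 1.1 + 0.5·55 = 28.6; e = 27.6 − 28.6 = -1
x=60: ŷ = 1.1 + 0.5·60 = 31.1; e = 29.6 − 31.1 = -1.5
x=70: ŷ = 1.1 + 0.5·70 = 36.1; e = 36.6 − 36.1 = 0.5
x=75: ŷ = 1.1 + 0.5·75 = 38.6; e = 39.1 − 38.6 = 0.5
x=80: ŷ = 1.1 + 0.5·80 = 41.1; e = 41.6 − 41.1 = 0.5

-1.5, 2.5, -1, -1.5, 0.5, 0.5, 0.5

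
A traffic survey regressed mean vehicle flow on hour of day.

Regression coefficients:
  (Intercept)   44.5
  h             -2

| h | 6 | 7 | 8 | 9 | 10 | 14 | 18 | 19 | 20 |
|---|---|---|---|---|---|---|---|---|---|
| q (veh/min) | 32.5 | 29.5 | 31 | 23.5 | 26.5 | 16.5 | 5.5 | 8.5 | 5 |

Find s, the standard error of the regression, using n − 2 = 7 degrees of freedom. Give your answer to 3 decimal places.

h=6: ŷ = 44.5 − 2·6 = 32.5; r = 32.5 − 32.5 = 0
h=7: ŷ = 44.5 − 2·7 = 30.5; r = 29.5 − 30.5 = -1
h=8: ŷ = 44.5 − 2·8 = 28.5; r = 31 − 28.5 = 2.5
h=9: ŷ = 44.5 − 2·9 = 26.5; r = 23.5 − 26.5 = -3
h=10: ŷ = 44.5 − 2·10 = 24.5; r = 26.5 − 24.5 = 2
h=14: ŷ = 44.5 − 2·14 = 16.5; r = 16.5 − 16.5 = 0
h=18: ŷ = 44.5 − 2·18 = 8.5; r = 5.5 − 8.5 = -3
h=19: ŷ = 44.5 − 2·19 = 6.5; r = 8.5 − 6.5 = 2
h=20: ŷ = 44.5 − 2·20 = 4.5; r = 5 − 4.5 = 0.5
SSE = 0 + 1 + 6.25 + 9 + 4 + 0 + 9 + 4 + 0.25 = 33.5
s = √(33.5/7) = √4.78571 ≈ 2.188

s = 2.188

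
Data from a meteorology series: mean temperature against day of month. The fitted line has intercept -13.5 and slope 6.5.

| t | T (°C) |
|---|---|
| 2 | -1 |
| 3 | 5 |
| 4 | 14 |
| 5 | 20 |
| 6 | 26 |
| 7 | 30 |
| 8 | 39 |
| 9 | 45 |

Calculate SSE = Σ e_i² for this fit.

SSE = 9

t=2: ŷ = -13.5 + 6.5·2 = -0.5; e = -1 − (-0.5) = -0.5
t=3: ŷ = -13.5 + 6.5·3 = 6; e = 5 − 6 = -1
t=4: ŷ = -13.5 + 6.5·4 = 12.5; e = 14 − 12.5 = 1.5
t=5: ŷ = -13.5 + 6.5·5 = 19; e = 20 − 19 = 1
t=6: ŷ = -13.5 + 6.5·6 = 25.5; e = 26 − 25.5 = 0.5
t=7: ŷ = -13.5 + 6.5·7 = 32; e = 30 − 32 = -2
t=8: ŷ = -13.5 + 6.5·8 = 38.5; e = 39 − 38.5 = 0.5
t=9: ŷ = -13.5 + 6.5·9 = 45; e = 45 − 45 = 0
SSE = 0.25 + 1 + 2.25 + 1 + 0.25 + 4 + 0.25 + 0 = 9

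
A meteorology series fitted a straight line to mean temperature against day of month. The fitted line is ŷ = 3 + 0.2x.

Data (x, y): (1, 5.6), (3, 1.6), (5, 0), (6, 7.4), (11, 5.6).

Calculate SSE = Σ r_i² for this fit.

x=1: ŷ = 3 + 0.2·1 = 3.2; r = 5.6 − 3.2 = 2.4
x=3: ŷ = 3 + 0.2·3 = 3.6; r = 1.6 − 3.6 = -2
x=5: ŷ = 3 + 0.2·5 = 4; r = 0 − 4 = -4
x=6: ŷ = 3 + 0.2·6 = 4.2; r = 7.4 − 4.2 = 3.2
x=11: ŷ = 3 + 0.2·11 = 5.2; r = 5.6 − 5.2 = 0.4
SSE = 5.76 + 4 + 16 + 10.24 + 0.16 = 36.16

SSE = 36.16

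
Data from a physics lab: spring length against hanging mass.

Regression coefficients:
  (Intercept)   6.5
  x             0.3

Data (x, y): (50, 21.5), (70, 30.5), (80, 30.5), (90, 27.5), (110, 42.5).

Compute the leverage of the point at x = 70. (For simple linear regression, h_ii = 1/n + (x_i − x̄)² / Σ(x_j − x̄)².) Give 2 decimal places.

h = 0.25

x̄ = (50 + 70 + 80 + 90 + 110)/5 = 80
Σ(x − x̄)² = 900 + 100 + 0 + 100 + 900 = 2000
h = 1/5 + (-10)²/2000 = 0.2 + 0.05 = 0.25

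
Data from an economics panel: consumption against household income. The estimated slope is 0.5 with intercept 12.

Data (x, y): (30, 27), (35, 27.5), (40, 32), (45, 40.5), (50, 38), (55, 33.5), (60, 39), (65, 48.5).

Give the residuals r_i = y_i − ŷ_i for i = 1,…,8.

0, -2, 0, 6, 1, -6, -3, 4

x=30: ŷ = 12 + 0.5·30 = 27; r = 27 − 27 = 0
x=35: ŷ = 12 + 0.5·35 = 29.5; r = 27.5 − 29.5 = -2
x=40: ŷ = 12 + 0.5·40 = 32; r = 32 − 32 = 0
x=45: ŷ = 12 + 0.5·45 = 34.5; r = 40.5 − 34.5 = 6
x=50: ŷ = 12 + 0.5·50 = 37; r = 38 − 37 = 1
x=55: ŷ = 12 + 0.5·55 = 39.5; r = 33.5 − 39.5 = -6
x=60: ŷ = 12 + 0.5·60 = 42; r = 39 − 42 = -3
x=65: ŷ = 12 + 0.5·65 = 44.5; r = 48.5 − 44.5 = 4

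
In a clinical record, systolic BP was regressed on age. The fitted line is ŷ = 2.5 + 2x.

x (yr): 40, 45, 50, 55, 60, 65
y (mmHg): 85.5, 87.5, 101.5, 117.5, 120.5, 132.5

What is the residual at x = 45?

ŷ = 2.5 + 2·45 = 92.5
r = 87.5 − 92.5 = -5

r = -5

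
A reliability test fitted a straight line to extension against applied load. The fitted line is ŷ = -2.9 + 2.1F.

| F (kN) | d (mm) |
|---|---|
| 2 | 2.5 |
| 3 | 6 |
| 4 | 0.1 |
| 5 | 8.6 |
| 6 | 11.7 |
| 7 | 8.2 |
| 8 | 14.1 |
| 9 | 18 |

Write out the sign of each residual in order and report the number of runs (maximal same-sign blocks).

F=2: ŷ = -2.9 + 2.1·2 = 1.3; e = 2.5 − 1.3 = 1.2
F=3: ŷ = -2.9 + 2.1·3 = 3.4; e = 6 − 3.4 = 2.6
F=4: ŷ = -2.9 + 2.1·4 = 5.5; e = 0.1 − 5.5 = -5.4
F=5: ŷ = -2.9 + 2.1·5 = 7.6; e = 8.6 − 7.6 = 1
F=6: ŷ = -2.9 + 2.1·6 = 9.7; e = 11.7 − 9.7 = 2
F=7: ŷ = -2.9 + 2.1·7 = 11.8; e = 8.2 − 11.8 = -3.6
F=8: ŷ = -2.9 + 2.1·8 = 13.9; e = 14.1 − 13.9 = 0.2
F=9: ŷ = -2.9 + 2.1·9 = 16; e = 18 − 16 = 2
Signs: + + − + + − + +
Runs: +×2, −×1, +×2, −×1, +×2 → 5

5 runs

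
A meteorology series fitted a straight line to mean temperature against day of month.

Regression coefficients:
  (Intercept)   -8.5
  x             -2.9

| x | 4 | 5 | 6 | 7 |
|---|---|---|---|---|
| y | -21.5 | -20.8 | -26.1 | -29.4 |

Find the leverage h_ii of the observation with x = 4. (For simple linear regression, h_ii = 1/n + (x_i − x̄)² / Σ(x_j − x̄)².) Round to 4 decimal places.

x̄ = (4 + 5 + 6 + 7)/4 = 5.5
Σ(x − x̄)² = 2.25 + 0.25 + 0.25 + 2.25 = 5
h = 1/4 + (-1.5)²/5 = 0.25 + 0.45 = 0.7000

h = 0.7000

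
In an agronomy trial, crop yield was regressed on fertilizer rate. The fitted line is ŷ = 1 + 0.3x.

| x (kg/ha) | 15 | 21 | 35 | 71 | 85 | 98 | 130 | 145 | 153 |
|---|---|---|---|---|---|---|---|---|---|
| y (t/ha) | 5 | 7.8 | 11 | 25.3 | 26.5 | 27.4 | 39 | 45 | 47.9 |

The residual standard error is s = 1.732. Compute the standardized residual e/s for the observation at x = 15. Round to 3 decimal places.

ŷ = 1 + 0.3·15 = 5.5
e = 5 − 5.5 = -0.5
e/s = -0.5 / 1.732 = -0.289

-0.289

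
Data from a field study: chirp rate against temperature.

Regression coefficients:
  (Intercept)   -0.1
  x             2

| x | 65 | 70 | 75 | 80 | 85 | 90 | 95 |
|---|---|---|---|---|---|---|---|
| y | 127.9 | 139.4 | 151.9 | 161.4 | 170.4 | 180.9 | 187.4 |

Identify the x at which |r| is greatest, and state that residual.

x = 95, r = -2.5

x=65: ŷ = -0.1 + 2·65 = 129.9; r = 127.9 − 129.9 = -2
x=70: ŷ = -0.1 + 2·70 = 139.9; r = 139.4 − 139.9 = -0.5
x=75: ŷ = -0.1 + 2·75 = 149.9; r = 151.9 − 149.9 = 2
x=80: ŷ = -0.1 + 2·80 = 159.9; r = 161.4 − 159.9 = 1.5
x=85: ŷ = -0.1 + 2·85 = 169.9; r = 170.4 − 169.9 = 0.5
x=90: ŷ = -0.1 + 2·90 = 179.9; r = 180.9 − 179.9 = 1
x=95: ŷ = -0.1 + 2·95 = 189.9; r = 187.4 − 189.9 = -2.5
Largest |r| is 2.5 at x = 95, residual -2.5.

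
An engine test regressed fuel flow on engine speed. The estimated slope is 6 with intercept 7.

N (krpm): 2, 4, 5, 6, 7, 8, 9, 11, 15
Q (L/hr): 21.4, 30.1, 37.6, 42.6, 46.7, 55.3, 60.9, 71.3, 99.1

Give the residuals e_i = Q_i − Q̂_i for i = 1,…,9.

2.4, -0.9, 0.6, -0.4, -2.3, 0.3, -0.1, -1.7, 2.1

N=2: Q̂ = 7 + 6·2 = 19; e = 21.4 − 19 = 2.4
N=4: Q̂ = 7 + 6·4 = 31; e = 30.1 − 31 = -0.9
N=5: Q̂ = 7 + 6·5 = 37; e = 37.6 − 37 = 0.6
N=6: Q̂ = 7 + 6·6 = 43; e = 42.6 − 43 = -0.4
N=7: Q̂ = 7 + 6·7 = 49; e = 46.7 − 49 = -2.3
N=8: Q̂ = 7 + 6·8 = 55; e = 55.3 − 55 = 0.3
N=9: Q̂ = 7 + 6·9 = 61; e = 60.9 − 61 = -0.1
N=11: Q̂ = 7 + 6·11 = 73; e = 71.3 − 73 = -1.7
N=15: Q̂ = 7 + 6·15 = 97; e = 99.1 − 97 = 2.1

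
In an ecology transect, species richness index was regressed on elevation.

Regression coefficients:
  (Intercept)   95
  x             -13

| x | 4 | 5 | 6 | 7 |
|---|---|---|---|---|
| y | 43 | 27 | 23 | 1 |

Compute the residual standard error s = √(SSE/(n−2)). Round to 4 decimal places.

x=4: ŷ = 95 − 13·4 = 43; r = 43 − 43 = 0
x=5: ŷ = 95 − 13·5 = 30; r = 27 − 30 = -3
x=6: ŷ = 95 − 13·6 = 17; r = 23 − 17 = 6
x=7: ŷ = 95 − 13·7 = 4; r = 1 − 4 = -3
SSE = 0 + 9 + 36 + 9 = 54
s = √(54/2) = √27 ≈ 5.1962

s = 5.1962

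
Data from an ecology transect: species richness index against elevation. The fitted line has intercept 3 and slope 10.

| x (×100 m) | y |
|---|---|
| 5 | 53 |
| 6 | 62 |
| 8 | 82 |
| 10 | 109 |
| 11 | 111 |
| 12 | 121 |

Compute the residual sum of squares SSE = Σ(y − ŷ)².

x=5: ŷ = 3 + 10·5 = 53; e = 53 − 53 = 0
x=6: ŷ = 3 + 10·6 = 63; e = 62 − 63 = -1
x=8: ŷ = 3 + 10·8 = 83; e = 82 − 83 = -1
x=10: ŷ = 3 + 10·10 = 103; e = 109 − 103 = 6
x=11: ŷ = 3 + 10·11 = 113; e = 111 − 113 = -2
x=12: ŷ = 3 + 10·12 = 123; e = 121 − 123 = -2
SSE = 0 + 1 + 1 + 36 + 4 + 4 = 46

SSE = 46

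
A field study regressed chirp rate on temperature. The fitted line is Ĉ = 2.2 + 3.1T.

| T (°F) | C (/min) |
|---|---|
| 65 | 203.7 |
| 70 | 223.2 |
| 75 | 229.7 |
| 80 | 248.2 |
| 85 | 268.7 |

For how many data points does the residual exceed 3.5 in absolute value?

T=65: Ĉ = 2.2 + 3.1·65 = 203.7; r = 203.7 − 203.7 = 0
T=70: Ĉ = 2.2 + 3.1·70 = 219.2; r = 223.2 − 219.2 = 4
T=75: Ĉ = 2.2 + 3.1·75 = 234.7; r = 229.7 − 234.7 = -5
T=80: Ĉ = 2.2 + 3.1·80 = 250.2; r = 248.2 − 250.2 = -2
T=85: Ĉ = 2.2 + 3.1·85 = 265.7; r = 268.7 − 265.7 = 3
|r| > 3.5: T=70 (|r|=4), T=75 (|r|=5) → 2

2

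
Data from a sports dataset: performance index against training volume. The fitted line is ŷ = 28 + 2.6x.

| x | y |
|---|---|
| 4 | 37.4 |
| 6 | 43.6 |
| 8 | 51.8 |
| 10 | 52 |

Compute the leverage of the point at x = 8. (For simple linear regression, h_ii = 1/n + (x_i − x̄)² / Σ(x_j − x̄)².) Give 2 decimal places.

h = 0.30

x̄ = (4 + 6 + 8 + 10)/4 = 7
Σ(x − x̄)² = 9 + 1 + 1 + 9 = 20
h = 1/4 + (1)²/20 = 0.25 + 0.05 = 0.30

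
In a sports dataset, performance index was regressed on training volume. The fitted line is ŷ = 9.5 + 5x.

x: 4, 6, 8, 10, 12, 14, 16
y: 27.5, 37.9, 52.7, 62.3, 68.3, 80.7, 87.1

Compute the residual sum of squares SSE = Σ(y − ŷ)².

x=4: ŷ = 9.5 + 5·4 = 29.5; e = 27.5 − 29.5 = -2
x=6: ŷ = 9.5 + 5·6 = 39.5; e = 37.9 − 39.5 = -1.6
x=8: ŷ = 9.5 + 5·8 = 49.5; e = 52.7 − 49.5 = 3.2
x=10: ŷ = 9.5 + 5·10 = 59.5; e = 62.3 − 59.5 = 2.8
x=12: ŷ = 9.5 + 5·12 = 69.5; e = 68.3 − 69.5 = -1.2
x=14: ŷ = 9.5 + 5·14 = 79.5; e = 80.7 − 79.5 = 1.2
x=16: ŷ = 9.5 + 5·16 = 89.5; e = 87.1 − 89.5 = -2.4
SSE = 4 + 2.56 + 10.24 + 7.84 + 1.44 + 1.44 + 5.76 = 33.28

SSE = 33.28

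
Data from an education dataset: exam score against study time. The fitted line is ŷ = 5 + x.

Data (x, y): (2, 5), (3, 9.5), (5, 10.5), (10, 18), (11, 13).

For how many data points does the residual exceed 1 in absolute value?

4

x=2: ŷ = 5 + 2 = 7; e = 5 − 7 = -2
x=3: ŷ = 5 + 3 = 8; e = 9.5 − 8 = 1.5
x=5: ŷ = 5 + 5 = 10; e = 10.5 − 10 = 0.5
x=10: ŷ = 5 + 10 = 15; e = 18 − 15 = 3
x=11: ŷ = 5 + 11 = 16; e = 13 − 16 = -3
|e| > 1: x=2 (|e|=2), x=3 (|e|=1.5), x=10 (|e|=3), x=11 (|e|=3) → 4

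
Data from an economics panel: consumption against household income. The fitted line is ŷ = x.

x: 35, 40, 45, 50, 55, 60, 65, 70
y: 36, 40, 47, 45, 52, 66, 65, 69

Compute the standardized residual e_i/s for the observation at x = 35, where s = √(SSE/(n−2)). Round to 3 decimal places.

0.281

x=35: ŷ = 35 = 35; e = 36 − 35 = 1
x=40: ŷ = 40 = 40; e = 40 − 40 = 0
x=45: ŷ = 45 = 45; e = 47 − 45 = 2
x=50: ŷ = 50 = 50; e = 45 − 50 = -5
x=55: ŷ = 55 = 55; e = 52 − 55 = -3
x=60: ŷ = 60 = 60; e = 66 − 60 = 6
x=65: ŷ = 65 = 65; e = 65 − 65 = 0
x=70: ŷ = 70 = 70; e = 69 − 70 = -1
SSE = 1 + 0 + 4 + 25 + 9 + 36 + 0 + 1 = 76
s = √(76/6) = 3.55903
e/s = 1 / 3.55903 = 0.281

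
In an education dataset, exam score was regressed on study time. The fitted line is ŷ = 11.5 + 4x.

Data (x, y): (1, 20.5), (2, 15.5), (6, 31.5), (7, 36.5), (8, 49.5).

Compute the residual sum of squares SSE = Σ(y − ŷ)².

x=1: ŷ = 11.5 + 4·1 = 15.5; r = 20.5 − 15.5 = 5
x=2: ŷ = 11.5 + 4·2 = 19.5; r = 15.5 − 19.5 = -4
x=6: ŷ = 11.5 + 4·6 = 35.5; r = 31.5 − 35.5 = -4
x=7: ŷ = 11.5 + 4·7 = 39.5; r = 36.5 − 39.5 = -3
x=8: ŷ = 11.5 + 4·8 = 43.5; r = 49.5 − 43.5 = 6
SSE = 25 + 16 + 16 + 9 + 36 = 102

SSE = 102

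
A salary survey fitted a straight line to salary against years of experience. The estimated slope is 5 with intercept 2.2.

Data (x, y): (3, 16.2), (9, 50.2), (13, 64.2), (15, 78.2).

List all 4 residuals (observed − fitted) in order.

x=3: ŷ = 2.2 + 5·3 = 17.2; r = 16.2 − 17.2 = -1
x=9: ŷ = 2.2 + 5·9 = 47.2; r = 50.2 − 47.2 = 3
x=13: ŷ = 2.2 + 5·13 = 67.2; r = 64.2 − 67.2 = -3
x=15: ŷ = 2.2 + 5·15 = 77.2; r = 78.2 − 77.2 = 1

-1, 3, -3, 1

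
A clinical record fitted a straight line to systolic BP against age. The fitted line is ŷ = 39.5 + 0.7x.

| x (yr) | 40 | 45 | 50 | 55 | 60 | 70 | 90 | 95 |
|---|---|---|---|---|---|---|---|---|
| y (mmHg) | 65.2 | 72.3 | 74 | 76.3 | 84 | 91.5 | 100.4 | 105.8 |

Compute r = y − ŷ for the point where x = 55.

r = -1.7

ŷ = 39.5 + 0.7·55 = 78
r = 76.3 − 78 = -1.7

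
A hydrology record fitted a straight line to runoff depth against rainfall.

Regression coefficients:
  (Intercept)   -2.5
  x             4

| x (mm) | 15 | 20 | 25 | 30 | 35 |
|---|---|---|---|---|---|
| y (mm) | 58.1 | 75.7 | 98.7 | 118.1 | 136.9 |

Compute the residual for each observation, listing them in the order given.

0.6, -1.8, 1.2, 0.6, -0.6

x=15: ŷ = -2.5 + 4·15 = 57.5; e = 58.1 − 57.5 = 0.6
x=20: ŷ = -2.5 + 4·20 = 77.5; e = 75.7 − 77.5 = -1.8
x=25: ŷ = -2.5 + 4·25 = 97.5; e = 98.7 − 97.5 = 1.2
x=30: ŷ = -2.5 + 4·30 = 117.5; e = 118.1 − 117.5 = 0.6
x=35: ŷ = -2.5 + 4·35 = 137.5; e = 136.9 − 137.5 = -0.6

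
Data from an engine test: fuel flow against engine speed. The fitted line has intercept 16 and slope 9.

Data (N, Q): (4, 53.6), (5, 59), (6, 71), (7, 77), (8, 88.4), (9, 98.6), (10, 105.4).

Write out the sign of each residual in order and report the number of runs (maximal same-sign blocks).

N=4: ŷ = 16 + 9·4 = 52; e = 53.6 − 52 = 1.6
N=5: ŷ = 16 + 9·5 = 61; e = 59 − 61 = -2
N=6: ŷ = 16 + 9·6 = 70; e = 71 − 70 = 1
N=7: ŷ = 16 + 9·7 = 79; e = 77 − 79 = -2
N=8: ŷ = 16 + 9·8 = 88; e = 88.4 − 88 = 0.4
N=9: ŷ = 16 + 9·9 = 97; e = 98.6 − 97 = 1.6
N=10: ŷ = 16 + 9·10 = 106; e = 105.4 − 106 = -0.6
Signs: + − + − + + −
Runs: +×1, −×1, +×1, −×1, +×2, −×1 → 6

6 runs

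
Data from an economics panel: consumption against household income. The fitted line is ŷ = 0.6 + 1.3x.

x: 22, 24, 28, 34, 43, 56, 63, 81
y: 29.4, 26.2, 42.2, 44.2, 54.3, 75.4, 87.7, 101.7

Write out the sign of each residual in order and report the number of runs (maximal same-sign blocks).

x=22: ŷ = 0.6 + 1.3·22 = 29.2; r = 29.4 − 29.2 = 0.2
x=24: ŷ = 0.6 + 1.3·24 = 31.8; r = 26.2 − 31.8 = -5.6
x=28: ŷ = 0.6 + 1.3·28 = 37; r = 42.2 − 37 = 5.2
x=34: ŷ = 0.6 + 1.3·34 = 44.8; r = 44.2 − 44.8 = -0.6
x=43: ŷ = 0.6 + 1.3·43 = 56.5; r = 54.3 − 56.5 = -2.2
x=56: ŷ = 0.6 + 1.3·56 = 73.4; r = 75.4 − 73.4 = 2
x=63: ŷ = 0.6 + 1.3·63 = 82.5; r = 87.7 − 82.5 = 5.2
x=81: ŷ = 0.6 + 1.3·81 = 105.9; r = 101.7 − 105.9 = -4.2
Signs: + − + − − + + −
Runs: +×1, −×1, +×1, −×2, +×2, −×1 → 6

6 runs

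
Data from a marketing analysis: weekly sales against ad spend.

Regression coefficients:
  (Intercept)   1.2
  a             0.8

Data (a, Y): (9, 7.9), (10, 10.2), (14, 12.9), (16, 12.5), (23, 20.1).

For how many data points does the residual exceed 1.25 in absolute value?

1

a=9: ŷ = 1.2 + 0.8·9 = 8.4; e = 7.9 − 8.4 = -0.5
a=10: ŷ = 1.2 + 0.8·10 = 9.2; e = 10.2 − 9.2 = 1
a=14: ŷ = 1.2 + 0.8·14 = 12.4; e = 12.9 − 12.4 = 0.5
a=16: ŷ = 1.2 + 0.8·16 = 14; e = 12.5 − 14 = -1.5
a=23: ŷ = 1.2 + 0.8·23 = 19.6; e = 20.1 − 19.6 = 0.5
|e| > 1.25: a=16 (|e|=1.5) → 1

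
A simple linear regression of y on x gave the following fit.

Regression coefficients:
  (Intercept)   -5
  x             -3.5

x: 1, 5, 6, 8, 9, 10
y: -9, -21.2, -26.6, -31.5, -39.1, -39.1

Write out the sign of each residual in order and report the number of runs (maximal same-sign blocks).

6 runs

x=1: ŷ = -5 − 3.5·1 = -8.5; r = -9 − (-8.5) = -0.5
x=5: ŷ = -5 − 3.5·5 = -22.5; r = -21.2 − (-22.5) = 1.3
x=6: ŷ = -5 − 3.5·6 = -26; r = -26.6 − (-26) = -0.6
x=8: ŷ = -5 − 3.5·8 = -33; r = -31.5 − (-33) = 1.5
x=9: ŷ = -5 − 3.5·9 = -36.5; r = -39.1 − (-36.5) = -2.6
x=10: ŷ = -5 − 3.5·10 = -40; r = -39.1 − (-40) = 0.9
Signs: − + − + − +
Runs: −×1, +×1, −×1, +×1, −×1, +×1 → 6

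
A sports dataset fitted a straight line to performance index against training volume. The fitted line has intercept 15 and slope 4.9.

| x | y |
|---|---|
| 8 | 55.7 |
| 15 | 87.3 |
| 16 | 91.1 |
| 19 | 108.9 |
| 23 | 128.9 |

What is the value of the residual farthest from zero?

r = -2.3

x=8: ŷ = 15 + 4.9·8 = 54.2; r = 55.7 − 54.2 = 1.5
x=15: ŷ = 15 + 4.9·15 = 88.5; r = 87.3 − 88.5 = -1.2
x=16: ŷ = 15 + 4.9·16 = 93.4; r = 91.1 − 93.4 = -2.3
x=19: ŷ = 15 + 4.9·19 = 108.1; r = 108.9 − 108.1 = 0.8
x=23: ŷ = 15 + 4.9·23 = 127.7; r = 128.9 − 127.7 = 1.2
Largest |r| is 2.3 at x = 16, residual -2.3.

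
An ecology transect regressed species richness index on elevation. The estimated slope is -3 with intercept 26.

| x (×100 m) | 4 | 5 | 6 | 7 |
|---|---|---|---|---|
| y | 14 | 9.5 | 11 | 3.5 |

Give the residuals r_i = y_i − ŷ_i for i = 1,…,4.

x=4: ŷ = 26 − 3·4 = 14; r = 14 − 14 = 0
x=5: ŷ = 26 − 3·5 = 11; r = 9.5 − 11 = -1.5
x=6: ŷ = 26 − 3·6 = 8; r = 11 − 8 = 3
x=7: ŷ = 26 − 3·7 = 5; r = 3.5 − 5 = -1.5

0, -1.5, 3, -1.5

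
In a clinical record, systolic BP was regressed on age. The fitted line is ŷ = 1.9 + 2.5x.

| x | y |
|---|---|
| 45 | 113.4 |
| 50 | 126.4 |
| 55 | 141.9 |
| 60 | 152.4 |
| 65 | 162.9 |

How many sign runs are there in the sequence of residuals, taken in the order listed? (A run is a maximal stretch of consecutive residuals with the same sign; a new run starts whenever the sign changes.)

3 runs

x=45: ŷ = 1.9 + 2.5·45 = 114.4; r = 113.4 − 114.4 = -1
x=50: ŷ = 1.9 + 2.5·50 = 126.9; r = 126.4 − 126.9 = -0.5
x=55: ŷ = 1.9 + 2.5·55 = 139.4; r = 141.9 − 139.4 = 2.5
x=60: ŷ = 1.9 + 2.5·60 = 151.9; r = 152.4 − 151.9 = 0.5
x=65: ŷ = 1.9 + 2.5·65 = 164.4; r = 162.9 − 164.4 = -1.5
Signs: − − + + −
Runs: −×2, +×2, −×1 → 3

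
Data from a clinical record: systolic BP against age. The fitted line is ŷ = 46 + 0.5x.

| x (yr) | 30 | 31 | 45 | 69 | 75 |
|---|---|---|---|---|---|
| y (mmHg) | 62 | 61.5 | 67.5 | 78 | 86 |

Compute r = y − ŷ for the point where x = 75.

r = 2.5

ŷ = 46 + 0.5·75 = 83.5
r = 86 − 83.5 = 2.5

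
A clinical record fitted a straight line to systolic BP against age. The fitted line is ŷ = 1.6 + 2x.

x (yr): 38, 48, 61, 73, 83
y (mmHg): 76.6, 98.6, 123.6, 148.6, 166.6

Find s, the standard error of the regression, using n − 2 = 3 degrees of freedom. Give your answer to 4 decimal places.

x=38: ŷ = 1.6 + 2·38 = 77.6; e = 76.6 − 77.6 = -1
x=48: ŷ = 1.6 + 2·48 = 97.6; e = 98.6 − 97.6 = 1
x=61: ŷ = 1.6 + 2·61 = 123.6; e = 123.6 − 123.6 = 0
x=73: ŷ = 1.6 + 2·73 = 147.6; e = 148.6 − 147.6 = 1
x=83: ŷ = 1.6 + 2·83 = 167.6; e = 166.6 − 167.6 = -1
SSE = 1 + 1 + 0 + 1 + 1 = 4
s = √(4/3) = √1.33333 ≈ 1.1547

s = 1.1547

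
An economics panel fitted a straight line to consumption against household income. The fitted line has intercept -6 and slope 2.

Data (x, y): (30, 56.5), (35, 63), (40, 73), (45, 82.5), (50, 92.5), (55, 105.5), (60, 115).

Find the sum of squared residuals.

x=30: ŷ = -6 + 2·30 = 54; e = 56.5 − 54 = 2.5
x=35: ŷ = -6 + 2·35 = 64; e = 63 − 64 = -1
x=40: ŷ = -6 + 2·40 = 74; e = 73 − 74 = -1
x=45: ŷ = -6 + 2·45 = 84; e = 82.5 − 84 = -1.5
x=50: ŷ = -6 + 2·50 = 94; e = 92.5 − 94 = -1.5
x=55: ŷ = -6 + 2·55 = 104; e = 105.5 − 104 = 1.5
x=60: ŷ = -6 + 2·60 = 114; e = 115 − 114 = 1
SSE = 6.25 + 1 + 1 + 2.25 + 2.25 + 2.25 + 1 = 16

SSE = 16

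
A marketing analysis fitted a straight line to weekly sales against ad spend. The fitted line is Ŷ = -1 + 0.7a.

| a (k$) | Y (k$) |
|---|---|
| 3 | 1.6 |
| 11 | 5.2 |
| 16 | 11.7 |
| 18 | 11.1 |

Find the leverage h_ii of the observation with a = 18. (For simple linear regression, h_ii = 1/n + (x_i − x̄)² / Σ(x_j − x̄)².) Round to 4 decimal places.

ā = (3 + 11 + 16 + 18)/4 = 12
Σ(a − ā)² = 81 + 1 + 16 + 36 = 134
h = 1/4 + (6)²/134 = 0.25 + 0.268657 = 0.5187

h = 0.5187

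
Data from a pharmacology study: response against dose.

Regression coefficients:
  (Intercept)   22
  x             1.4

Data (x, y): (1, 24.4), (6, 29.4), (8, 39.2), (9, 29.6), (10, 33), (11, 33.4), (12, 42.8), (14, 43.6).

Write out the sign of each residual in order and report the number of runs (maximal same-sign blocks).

5 runs

x=1: ŷ = 22 + 1.4·1 = 23.4; r = 24.4 − 23.4 = 1
x=6: ŷ = 22 + 1.4·6 = 30.4; r = 29.4 − 30.4 = -1
x=8: ŷ = 22 + 1.4·8 = 33.2; r = 39.2 − 33.2 = 6
x=9: ŷ = 22 + 1.4·9 = 34.6; r = 29.6 − 34.6 = -5
x=10: ŷ = 22 + 1.4·10 = 36; r = 33 − 36 = -3
x=11: ŷ = 22 + 1.4·11 = 37.4; r = 33.4 − 37.4 = -4
x=12: ŷ = 22 + 1.4·12 = 38.8; r = 42.8 − 38.8 = 4
x=14: ŷ = 22 + 1.4·14 = 41.6; r = 43.6 − 41.6 = 2
Signs: + − + − − − + +
Runs: +×1, −×1, +×1, −×3, +×2 → 5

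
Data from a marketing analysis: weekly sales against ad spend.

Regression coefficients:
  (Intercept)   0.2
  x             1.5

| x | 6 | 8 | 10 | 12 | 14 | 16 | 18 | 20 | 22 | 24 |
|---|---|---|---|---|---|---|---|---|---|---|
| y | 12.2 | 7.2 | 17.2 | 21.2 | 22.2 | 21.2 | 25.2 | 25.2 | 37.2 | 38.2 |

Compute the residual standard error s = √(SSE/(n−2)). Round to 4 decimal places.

x=6: ŷ = 0.2 + 1.5·6 = 9.2; e = 12.2 − 9.2 = 3
x=8: ŷ = 0.2 + 1.5·8 = 12.2; e = 7.2 − 12.2 = -5
x=10: ŷ = 0.2 + 1.5·10 = 15.2; e = 17.2 − 15.2 = 2
x=12: ŷ = 0.2 + 1.5·12 = 18.2; e = 21.2 − 18.2 = 3
x=14: ŷ = 0.2 + 1.5·14 = 21.2; e = 22.2 − 21.2 = 1
x=16: ŷ = 0.2 + 1.5·16 = 24.2; e = 21.2 − 24.2 = -3
x=18: ŷ = 0.2 + 1.5·18 = 27.2; e = 25.2 − 27.2 = -2
x=20: ŷ = 0.2 + 1.5·20 = 30.2; e = 25.2 − 30.2 = -5
x=22: ŷ = 0.2 + 1.5·22 = 33.2; e = 37.2 − 33.2 = 4
x=24: ŷ = 0.2 + 1.5·24 = 36.2; e = 38.2 − 36.2 = 2
SSE = 9 + 25 + 4 + 9 + 1 + 9 + 4 + 25 + 16 + 4 = 106
s = √(106/8) = √13.25 ≈ 3.6401

s = 3.6401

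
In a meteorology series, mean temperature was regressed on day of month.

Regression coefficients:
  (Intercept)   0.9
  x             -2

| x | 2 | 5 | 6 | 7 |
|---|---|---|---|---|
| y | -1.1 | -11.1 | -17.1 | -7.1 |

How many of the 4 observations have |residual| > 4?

2

x=2: ŷ = 0.9 − 2·2 = -3.1; r = -1.1 − (-3.1) = 2
x=5: ŷ = 0.9 − 2·5 = -9.1; r = -11.1 − (-9.1) = -2
x=6: ŷ = 0.9 − 2·6 = -11.1; r = -17.1 − (-11.1) = -6
x=7: ŷ = 0.9 − 2·7 = -13.1; r = -7.1 − (-13.1) = 6
|r| > 4: x=6 (|r|=6), x=7 (|r|=6) → 2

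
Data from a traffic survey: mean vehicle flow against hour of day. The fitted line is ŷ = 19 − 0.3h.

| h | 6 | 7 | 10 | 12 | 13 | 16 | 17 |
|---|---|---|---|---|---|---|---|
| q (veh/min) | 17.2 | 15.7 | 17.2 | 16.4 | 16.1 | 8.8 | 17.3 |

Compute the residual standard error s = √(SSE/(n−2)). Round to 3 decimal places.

h=6: ŷ = 19 − 0.3·6 = 17.2; e = 17.2 − 17.2 = 0
h=7: ŷ = 19 − 0.3·7 = 16.9; e = 15.7 − 16.9 = -1.2
h=10: ŷ = 19 − 0.3·10 = 16; e = 17.2 − 16 = 1.2
h=12: ŷ = 19 − 0.3·12 = 15.4; e = 16.4 − 15.4 = 1
h=13: ŷ = 19 − 0.3·13 = 15.1; e = 16.1 − 15.1 = 1
h=16: ŷ = 19 − 0.3·16 = 14.2; e = 8.8 − 14.2 = -5.4
h=17: ŷ = 19 − 0.3·17 = 13.9; e = 17.3 − 13.9 = 3.4
SSE = 0 + 1.44 + 1.44 + 1 + 1 + 29.16 + 11.56 = 45.6
s = √(45.6/5) = √9.12 ≈ 3.020

s = 3.020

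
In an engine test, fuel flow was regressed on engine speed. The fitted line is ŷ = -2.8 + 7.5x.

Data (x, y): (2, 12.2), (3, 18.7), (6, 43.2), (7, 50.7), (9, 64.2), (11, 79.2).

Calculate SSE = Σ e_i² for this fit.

x=2: ŷ = -2.8 + 7.5·2 = 12.2; e = 12.2 − 12.2 = 0
x=3: ŷ = -2.8 + 7.5·3 = 19.7; e = 18.7 − 19.7 = -1
x=6: ŷ = -2.8 + 7.5·6 = 42.2; e = 43.2 − 42.2 = 1
x=7: ŷ = -2.8 + 7.5·7 = 49.7; e = 50.7 − 49.7 = 1
x=9: ŷ = -2.8 + 7.5·9 = 64.7; e = 64.2 − 64.7 = -0.5
x=11: ŷ = -2.8 + 7.5·11 = 79.7; e = 79.2 − 79.7 = -0.5
SSE = 0 + 1 + 1 + 1 + 0.25 + 0.25 = 3.5

SSE = 3.5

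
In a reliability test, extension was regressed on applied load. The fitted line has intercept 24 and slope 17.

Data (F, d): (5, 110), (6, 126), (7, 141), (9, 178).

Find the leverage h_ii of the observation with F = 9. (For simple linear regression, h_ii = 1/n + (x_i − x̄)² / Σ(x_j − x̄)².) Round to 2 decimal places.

F̄ = (5 + 6 + 7 + 9)/4 = 6.75
Σ(F − F̄)² = 3.0625 + 0.5625 + 0.0625 + 5.0625 = 8.75
h = 1/4 + (2.25)²/8.75 = 0.25 + 0.578571 = 0.83

h = 0.83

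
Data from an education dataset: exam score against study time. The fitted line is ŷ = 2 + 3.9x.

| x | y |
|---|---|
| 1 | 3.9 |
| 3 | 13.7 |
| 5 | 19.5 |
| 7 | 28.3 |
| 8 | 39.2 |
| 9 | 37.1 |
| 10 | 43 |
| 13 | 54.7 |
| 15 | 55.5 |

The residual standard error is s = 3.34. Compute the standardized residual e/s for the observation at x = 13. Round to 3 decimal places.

0.599

ŷ = 2 + 3.9·13 = 52.7
e = 54.7 − 52.7 = 2
e/s = 2 / 3.34 = 0.599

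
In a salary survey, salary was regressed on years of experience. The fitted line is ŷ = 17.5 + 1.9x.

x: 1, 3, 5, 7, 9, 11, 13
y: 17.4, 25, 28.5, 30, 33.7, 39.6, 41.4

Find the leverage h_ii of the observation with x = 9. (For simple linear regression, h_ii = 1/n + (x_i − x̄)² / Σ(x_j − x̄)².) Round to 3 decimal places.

h = 0.179

x̄ = (1 + 3 + 5 + 7 + 9 + 11 + 13)/7 = 7
Σ(x − x̄)² = 36 + 16 + 4 + 0 + 4 + 16 + 36 = 112
h = 1/7 + (2)²/112 = 0.142857 + 0.0357143 = 0.179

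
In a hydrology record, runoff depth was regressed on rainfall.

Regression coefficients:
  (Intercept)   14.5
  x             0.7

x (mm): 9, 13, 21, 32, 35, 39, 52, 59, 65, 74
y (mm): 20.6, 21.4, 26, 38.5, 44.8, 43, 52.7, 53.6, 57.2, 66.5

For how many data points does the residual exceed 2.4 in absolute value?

x=9: ŷ = 14.5 + 0.7·9 = 20.8; r = 20.6 − 20.8 = -0.2
x=13: ŷ = 14.5 + 0.7·13 = 23.6; r = 21.4 − 23.6 = -2.2
x=21: ŷ = 14.5 + 0.7·21 = 29.2; r = 26 − 29.2 = -3.2
x=32: ŷ = 14.5 + 0.7·32 = 36.9; r = 38.5 − 36.9 = 1.6
x=35: ŷ = 14.5 + 0.7·35 = 39; r = 44.8 − 39 = 5.8
x=39: ŷ = 14.5 + 0.7·39 = 41.8; r = 43 − 41.8 = 1.2
x=52: ŷ = 14.5 + 0.7·52 = 50.9; r = 52.7 − 50.9 = 1.8
x=59: ŷ = 14.5 + 0.7·59 = 55.8; r = 53.6 − 55.8 = -2.2
x=65: ŷ = 14.5 + 0.7·65 = 60; r = 57.2 − 60 = -2.8
x=74: ŷ = 14.5 + 0.7·74 = 66.3; r = 66.5 − 66.3 = 0.2
|r| > 2.4: x=21 (|r|=3.2), x=35 (|r|=5.8), x=65 (|r|=2.8) → 3

3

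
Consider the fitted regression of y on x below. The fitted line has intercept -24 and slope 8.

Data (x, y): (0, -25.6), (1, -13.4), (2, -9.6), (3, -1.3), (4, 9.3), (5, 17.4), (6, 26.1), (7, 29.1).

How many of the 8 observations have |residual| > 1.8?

3

x=0: ŷ = -24 + 8·0 = -24; e = -25.6 − (-24) = -1.6
x=1: ŷ = -24 + 8·1 = -16; e = -13.4 − (-16) = 2.6
x=2: ŷ = -24 + 8·2 = -8; e = -9.6 − (-8) = -1.6
x=3: ŷ = -24 + 8·3 = 0; e = -1.3 − 0 = -1.3
x=4: ŷ = -24 + 8·4 = 8; e = 9.3 − 8 = 1.3
x=5: ŷ = -24 + 8·5 = 16; e = 17.4 − 16 = 1.4
x=6: ŷ = -24 + 8·6 = 24; e = 26.1 − 24 = 2.1
x=7: ŷ = -24 + 8·7 = 32; e = 29.1 − 32 = -2.9
|e| > 1.8: x=1 (|e|=2.6), x=6 (|e|=2.1), x=7 (|e|=2.9) → 3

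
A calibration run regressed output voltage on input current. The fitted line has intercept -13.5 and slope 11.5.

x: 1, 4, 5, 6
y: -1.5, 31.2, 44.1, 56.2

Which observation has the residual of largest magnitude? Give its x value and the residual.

x = 4, e = -1.3

x=1: ŷ = -13.5 + 11.5·1 = -2; e = -1.5 − (-2) = 0.5
x=4: ŷ = -13.5 + 11.5·4 = 32.5; e = 31.2 − 32.5 = -1.3
x=5: ŷ = -13.5 + 11.5·5 = 44; e = 44.1 − 44 = 0.1
x=6: ŷ = -13.5 + 11.5·6 = 55.5; e = 56.2 − 55.5 = 0.7
Largest |e| is 1.3 at x = 4, residual -1.3.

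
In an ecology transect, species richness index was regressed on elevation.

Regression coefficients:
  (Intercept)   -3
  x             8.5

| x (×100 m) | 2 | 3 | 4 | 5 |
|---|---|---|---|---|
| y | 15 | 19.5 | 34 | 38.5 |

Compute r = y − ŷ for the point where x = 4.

ŷ = -3 + 8.5·4 = 31
r = 34 − 31 = 3

r = 3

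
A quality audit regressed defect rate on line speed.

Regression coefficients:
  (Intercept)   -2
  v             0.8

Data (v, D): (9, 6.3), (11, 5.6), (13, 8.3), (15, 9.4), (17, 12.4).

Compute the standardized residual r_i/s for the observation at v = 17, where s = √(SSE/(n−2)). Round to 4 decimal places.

0.7243

v=9: D̂ = -2 + 0.8·9 = 5.2; r = 6.3 − 5.2 = 1.1
v=11: D̂ = -2 + 0.8·11 = 6.8; r = 5.6 − 6.8 = -1.2
v=13: D̂ = -2 + 0.8·13 = 8.4; r = 8.3 − 8.4 = -0.1
v=15: D̂ = -2 + 0.8·15 = 10; r = 9.4 − 10 = -0.6
v=17: D̂ = -2 + 0.8·17 = 11.6; r = 12.4 − 11.6 = 0.8
SSE = 1.21 + 1.44 + 0.01 + 0.36 + 0.64 = 3.66
s = √(3.66/3) = 1.10454
r/s = 0.8 / 1.10454 = 0.7243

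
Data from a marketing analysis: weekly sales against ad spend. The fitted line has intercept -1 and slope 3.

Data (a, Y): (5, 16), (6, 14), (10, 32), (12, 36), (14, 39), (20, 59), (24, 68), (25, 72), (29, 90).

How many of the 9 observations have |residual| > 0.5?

8

a=5: ŷ = -1 + 3·5 = 14; r = 16 − 14 = 2
a=6: ŷ = -1 + 3·6 = 17; r = 14 − 17 = -3
a=10: ŷ = -1 + 3·10 = 29; r = 32 − 29 = 3
a=12: ŷ = -1 + 3·12 = 35; r = 36 − 35 = 1
a=14: ŷ = -1 + 3·14 = 41; r = 39 − 41 = -2
a=20: ŷ = -1 + 3·20 = 59; r = 59 − 59 = 0
a=24: ŷ = -1 + 3·24 = 71; r = 68 − 71 = -3
a=25: ŷ = -1 + 3·25 = 74; r = 72 − 74 = -2
a=29: ŷ = -1 + 3·29 = 86; r = 90 − 86 = 4
|r| > 0.5: a=5 (|r|=2), a=6 (|r|=3), a=10 (|r|=3), a=12 (|r|=1), a=14 (|r|=2), a=24 (|r|=3), a=25 (|r|=2), a=29 (|r|=4) → 8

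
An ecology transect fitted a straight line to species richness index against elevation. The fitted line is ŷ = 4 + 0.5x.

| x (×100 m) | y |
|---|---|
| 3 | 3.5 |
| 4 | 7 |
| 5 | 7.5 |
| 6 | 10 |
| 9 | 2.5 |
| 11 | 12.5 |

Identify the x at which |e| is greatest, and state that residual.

x = 9, e = -6

x=3: ŷ = 4 + 0.5·3 = 5.5; e = 3.5 − 5.5 = -2
x=4: ŷ = 4 + 0.5·4 = 6; e = 7 − 6 = 1
x=5: ŷ = 4 + 0.5·5 = 6.5; e = 7.5 − 6.5 = 1
x=6: ŷ = 4 + 0.5·6 = 7; e = 10 − 7 = 3
x=9: ŷ = 4 + 0.5·9 = 8.5; e = 2.5 − 8.5 = -6
x=11: ŷ = 4 + 0.5·11 = 9.5; e = 12.5 − 9.5 = 3
Largest |e| is 6 at x = 9, residual -6.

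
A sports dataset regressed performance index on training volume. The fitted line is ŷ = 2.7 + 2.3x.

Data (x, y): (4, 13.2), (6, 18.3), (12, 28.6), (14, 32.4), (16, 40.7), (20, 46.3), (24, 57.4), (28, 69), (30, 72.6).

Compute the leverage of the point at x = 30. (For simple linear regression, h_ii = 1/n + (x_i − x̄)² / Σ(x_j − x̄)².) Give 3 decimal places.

x̄ = (4 + 6 + 12 + 14 + 16 + 20 + 24 + 28 + 30)/9 = 17.1111
Σ(x − x̄)² = 171.901 + 123.457 + 26.1235 + 9.67901 + 1.23457 + 8.34568 + 47.4568 + 118.568 + 166.123 = 672.889
h = 1/9 + (12.8889)²/672.889 = 0.111111 + 0.246881 = 0.358

h = 0.358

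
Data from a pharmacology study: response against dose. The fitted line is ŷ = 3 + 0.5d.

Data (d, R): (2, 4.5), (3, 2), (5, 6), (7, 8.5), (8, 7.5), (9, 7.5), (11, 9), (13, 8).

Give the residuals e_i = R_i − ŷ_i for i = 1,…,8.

d=2: ŷ = 3 + 0.5·2 = 4; e = 4.5 − 4 = 0.5
d=3: ŷ = 3 + 0.5·3 = 4.5; e = 2 − 4.5 = -2.5
d=5: ŷ = 3 + 0.5·5 = 5.5; e = 6 − 5.5 = 0.5
d=7: ŷ = 3 + 0.5·7 = 6.5; e = 8.5 − 6.5 = 2
d=8: ŷ = 3 + 0.5·8 = 7; e = 7.5 − 7 = 0.5
d=9: ŷ = 3 + 0.5·9 = 7.5; e = 7.5 − 7.5 = 0
d=11: ŷ = 3 + 0.5·11 = 8.5; e = 9 − 8.5 = 0.5
d=13: ŷ = 3 + 0.5·13 = 9.5; e = 8 − 9.5 = -1.5

0.5, -2.5, 0.5, 2, 0.5, 0, 0.5, -1.5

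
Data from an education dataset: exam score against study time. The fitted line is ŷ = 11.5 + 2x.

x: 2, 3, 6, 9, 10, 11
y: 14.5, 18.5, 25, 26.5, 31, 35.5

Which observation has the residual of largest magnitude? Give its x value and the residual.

x = 9, r = -3

x=2: ŷ = 11.5 + 2·2 = 15.5; r = 14.5 − 15.5 = -1
x=3: ŷ = 11.5 + 2·3 = 17.5; r = 18.5 − 17.5 = 1
x=6: ŷ = 11.5 + 2·6 = 23.5; r = 25 − 23.5 = 1.5
x=9: ŷ = 11.5 + 2·9 = 29.5; r = 26.5 − 29.5 = -3
x=10: ŷ = 11.5 + 2·10 = 31.5; r = 31 − 31.5 = -0.5
x=11: ŷ = 11.5 + 2·11 = 33.5; r = 35.5 − 33.5 = 2
Largest |r| is 3 at x = 9, residual -3.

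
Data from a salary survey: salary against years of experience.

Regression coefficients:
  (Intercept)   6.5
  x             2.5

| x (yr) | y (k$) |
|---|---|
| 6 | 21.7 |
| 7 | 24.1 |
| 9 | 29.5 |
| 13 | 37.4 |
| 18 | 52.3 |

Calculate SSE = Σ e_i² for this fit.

SSE = 3.5

x=6: ŷ = 6.5 + 2.5·6 = 21.5; e = 21.7 − 21.5 = 0.2
x=7: ŷ = 6.5 + 2.5·7 = 24; e = 24.1 − 24 = 0.1
x=9: ŷ = 6.5 + 2.5·9 = 29; e = 29.5 − 29 = 0.5
x=13: ŷ = 6.5 + 2.5·13 = 39; e = 37.4 − 39 = -1.6
x=18: ŷ = 6.5 + 2.5·18 = 51.5; e = 52.3 − 51.5 = 0.8
SSE = 0.04 + 0.01 + 0.25 + 2.56 + 0.64 = 3.5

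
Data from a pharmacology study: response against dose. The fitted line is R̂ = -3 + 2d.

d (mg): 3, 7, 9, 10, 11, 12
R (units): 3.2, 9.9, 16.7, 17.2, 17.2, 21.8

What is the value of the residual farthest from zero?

e = -1.8

d=3: R̂ = -3 + 2·3 = 3; e = 3.2 − 3 = 0.2
d=7: R̂ = -3 + 2·7 = 11; e = 9.9 − 11 = -1.1
d=9: R̂ = -3 + 2·9 = 15; e = 16.7 − 15 = 1.7
d=10: R̂ = -3 + 2·10 = 17; e = 17.2 − 17 = 0.2
d=11: R̂ = -3 + 2·11 = 19; e = 17.2 − 19 = -1.8
d=12: R̂ = -3 + 2·12 = 21; e = 21.8 − 21 = 0.8
Largest |e| is 1.8 at d = 11, residual -1.8.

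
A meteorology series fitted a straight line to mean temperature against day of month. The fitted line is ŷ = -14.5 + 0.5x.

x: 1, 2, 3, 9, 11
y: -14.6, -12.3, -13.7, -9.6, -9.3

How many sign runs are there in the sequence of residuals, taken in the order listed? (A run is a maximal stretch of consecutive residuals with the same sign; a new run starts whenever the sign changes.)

5 runs

x=1: ŷ = -14.5 + 0.5·1 = -14; e = -14.6 − (-14) = -0.6
x=2: ŷ = -14.5 + 0.5·2 = -13.5; e = -12.3 − (-13.5) = 1.2
x=3: ŷ = -14.5 + 0.5·3 = -13; e = -13.7 − (-13) = -0.7
x=9: ŷ = -14.5 + 0.5·9 = -10; e = -9.6 − (-10) = 0.4
x=11: ŷ = -14.5 + 0.5·11 = -9; e = -9.3 − (-9) = -0.3
Signs: − + − + −
Runs: −×1, +×1, −×1, +×1, −×1 → 5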